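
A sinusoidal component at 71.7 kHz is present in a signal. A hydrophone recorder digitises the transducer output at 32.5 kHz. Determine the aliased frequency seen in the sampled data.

71.7 kHz mod fs = 6.7 kHz.
6.7 kHz ≤ fs/2 = 16.25 kHz, appears at 6.7 kHz.

6.7 kHz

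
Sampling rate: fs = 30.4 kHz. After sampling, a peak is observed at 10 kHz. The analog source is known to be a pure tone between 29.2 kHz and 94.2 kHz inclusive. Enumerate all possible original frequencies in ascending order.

40.4 kHz, 50.8 kHz, 70.8 kHz, 81.2 kHz

Frequencies that alias to 10 kHz are k·fs ± 10 kHz for integer k ≥ 0.
k=0: 10 kHz.
k=1: 20.4 kHz, 40.4 kHz.
k=2: 50.8 kHz, 70.8 kHz.
k=3: 81.2 kHz, 101.2 kHz.
k=4: 111.6 kHz, 131.6 kHz.
Within [29.2 kHz, 94.2 kHz]: 40.4 kHz, 50.8 kHz, 70.8 kHz, 81.2 kHz.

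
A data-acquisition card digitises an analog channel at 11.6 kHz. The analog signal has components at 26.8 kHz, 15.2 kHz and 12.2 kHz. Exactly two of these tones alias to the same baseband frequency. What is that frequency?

fs/2 = 5.8 kHz.
26.8 kHz mod fs = 3.6 kHz.
3.6 kHz ≤ fs/2 = 5.8 kHz, appears at 3.6 kHz.
15.2 kHz mod fs = 3.6 kHz.
3.6 kHz ≤ fs/2 = 5.8 kHz, appears at 3.6 kHz.
12.2 kHz mod fs = 0.6 kHz.
0.6 kHz ≤ fs/2 = 5.8 kHz, appears at 0.6 kHz.
15.2 kHz and 26.8 kHz both map to 3.6 kHz.

3.6 kHz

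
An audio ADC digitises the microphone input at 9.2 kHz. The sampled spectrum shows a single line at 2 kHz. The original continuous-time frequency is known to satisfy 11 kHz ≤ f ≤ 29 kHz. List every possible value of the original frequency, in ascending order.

11.2 kHz, 16.4 kHz, 20.4 kHz, 25.6 kHz

Frequencies that alias to 2 kHz are k·fs ± 2 kHz for integer k ≥ 0.
k=0: 2 kHz.
k=1: 7.2 kHz, 11.2 kHz.
k=2: 16.4 kHz, 20.4 kHz.
k=3: 25.6 kHz, 29.6 kHz.
k=4: 34.8 kHz, 38.8 kHz.
Within [11 kHz, 29 kHz]: 11.2 kHz, 16.4 kHz, 20.4 kHz, 25.6 kHz.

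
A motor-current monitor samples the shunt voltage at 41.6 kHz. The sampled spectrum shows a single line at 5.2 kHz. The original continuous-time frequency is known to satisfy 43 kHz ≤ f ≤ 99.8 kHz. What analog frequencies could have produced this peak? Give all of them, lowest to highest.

46.8 kHz, 78 kHz, 88.4 kHz

Frequencies that alias to 5.2 kHz are k·fs ± 5.2 kHz for integer k ≥ 0.
k=0: 5.2 kHz.
k=1: 36.4 kHz, 46.8 kHz.
k=2: 78 kHz, 88.4 kHz.
k=3: 119.6 kHz, 130 kHz.
Within [43 kHz, 99.8 kHz]: 46.8 kHz, 78 kHz, 88.4 kHz.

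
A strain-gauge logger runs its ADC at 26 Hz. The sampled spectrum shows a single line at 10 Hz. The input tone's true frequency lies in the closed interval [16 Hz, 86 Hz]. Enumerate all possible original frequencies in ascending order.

Frequencies that alias to 10 Hz are k·fs ± 10 Hz for integer k ≥ 0.
k=0: 10 Hz.
k=1: 16 Hz, 36 Hz.
k=2: 42 Hz, 62 Hz.
k=3: 68 Hz, 88 Hz.
k=4: 94 Hz, 114 Hz.
Within [16 Hz, 86 Hz]: 16 Hz, 36 Hz, 42 Hz, 62 Hz, 68 Hz.

16 Hz, 36 Hz, 42 Hz, 62 Hz, 68 Hz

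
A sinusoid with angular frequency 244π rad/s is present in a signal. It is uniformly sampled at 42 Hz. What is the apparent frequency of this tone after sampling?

4 Hz

ω = 244π rad/s → f = ω/(2π) = 122 Hz.
122 Hz mod fs = 38 Hz.
38 Hz > fs/2 = 21 Hz, folds to fs − 38 Hz = 4 Hz.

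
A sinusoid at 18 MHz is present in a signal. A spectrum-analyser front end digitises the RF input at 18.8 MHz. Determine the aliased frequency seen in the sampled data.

18 MHz > fs/2 = 9.4 MHz, folds to fs − 18 MHz = 0.8 MHz.

0.8 MHz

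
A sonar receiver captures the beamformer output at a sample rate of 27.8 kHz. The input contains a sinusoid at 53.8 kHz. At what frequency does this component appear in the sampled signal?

53.8 kHz mod fs = 26 kHz.
26 kHz > fs/2 = 13.9 kHz, folds to fs − 26 kHz = 1.8 kHz.

1.8 kHz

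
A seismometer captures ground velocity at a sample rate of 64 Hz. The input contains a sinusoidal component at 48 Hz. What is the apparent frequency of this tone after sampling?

16 Hz

48 Hz > fs/2 = 32 Hz, folds to fs − 48 Hz = 16 Hz.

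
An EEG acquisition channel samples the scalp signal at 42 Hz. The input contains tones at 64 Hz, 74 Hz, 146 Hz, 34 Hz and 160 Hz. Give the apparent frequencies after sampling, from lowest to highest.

fs/2 = 21 Hz.
64 Hz mod fs = 22 Hz.
22 Hz > fs/2 = 21 Hz, folds to fs − 22 Hz = 20 Hz.
74 Hz mod fs = 32 Hz.
32 Hz > fs/2 = 21 Hz, folds to fs − 32 Hz = 10 Hz.
146 Hz mod fs = 20 Hz.
20 Hz ≤ fs/2 = 21 Hz, appears at 20 Hz.
34 Hz > fs/2 = 21 Hz, folds to fs − 34 Hz = 8 Hz.
160 Hz mod fs = 34 Hz.
34 Hz > fs/2 = 21 Hz, folds to fs − 34 Hz = 8 Hz.
Distinct values: {8 Hz, 10 Hz, 20 Hz}.

8 Hz, 10 Hz, 20 Hz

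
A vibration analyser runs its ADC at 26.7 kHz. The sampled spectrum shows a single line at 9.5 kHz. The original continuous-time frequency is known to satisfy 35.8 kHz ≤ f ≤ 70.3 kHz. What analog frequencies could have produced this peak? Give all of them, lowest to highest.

36.2 kHz, 43.9 kHz, 62.9 kHz

Frequencies that alias to 9.5 kHz are k·fs ± 9.5 kHz for integer k ≥ 0.
k=0: 9.5 kHz.
k=1: 17.2 kHz, 36.2 kHz.
k=2: 43.9 kHz, 62.9 kHz.
k=3: 70.6 kHz, 89.6 kHz.
Within [35.8 kHz, 70.3 kHz]: 36.2 kHz, 43.9 kHz, 62.9 kHz.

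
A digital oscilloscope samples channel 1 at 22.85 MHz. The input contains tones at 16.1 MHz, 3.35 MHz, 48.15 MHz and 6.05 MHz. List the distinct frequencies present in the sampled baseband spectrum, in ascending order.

fs/2 = 11.425 MHz.
16.1 MHz > fs/2 = 11.425 MHz, folds to fs − 16.1 MHz = 6.75 MHz.
3.35 MHz ≤ fs/2 = 11.425 MHz, passes unchanged.
48.15 MHz mod fs = 2.45 MHz.
2.45 MHz ≤ fs/2 = 11.425 MHz, appears at 2.45 MHz.
6.05 MHz ≤ fs/2 = 11.425 MHz, passes unchanged.
Distinct values: {2.45 MHz, 3.35 MHz, 6.05 MHz, 6.75 MHz}.

2.45 MHz, 3.35 MHz, 6.05 MHz, 6.75 MHz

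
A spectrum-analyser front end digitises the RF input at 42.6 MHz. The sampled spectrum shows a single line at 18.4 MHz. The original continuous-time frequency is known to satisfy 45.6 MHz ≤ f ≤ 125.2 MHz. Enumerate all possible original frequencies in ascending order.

Frequencies that alias to 18.4 MHz are k·fs ± 18.4 MHz for integer k ≥ 0.
k=0: 18.4 MHz.
k=1: 24.2 MHz, 61 MHz.
k=2: 66.8 MHz, 103.6 MHz.
k=3: 109.4 MHz, 146.2 MHz.
k=4: 152 MHz, 188.8 MHz.
Within [45.6 MHz, 125.2 MHz]: 61 MHz, 66.8 MHz, 103.6 MHz, 109.4 MHz.

61 MHz, 66.8 MHz, 103.6 MHz, 109.4 MHz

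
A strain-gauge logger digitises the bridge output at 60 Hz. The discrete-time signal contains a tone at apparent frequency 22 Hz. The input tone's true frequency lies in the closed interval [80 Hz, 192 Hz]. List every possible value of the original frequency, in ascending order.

82 Hz, 98 Hz, 142 Hz, 158 Hz

Frequencies that alias to 22 Hz are k·fs ± 22 Hz for integer k ≥ 0.
k=0: 22 Hz.
k=1: 38 Hz, 82 Hz.
k=2: 98 Hz, 142 Hz.
k=3: 158 Hz, 202 Hz.
k=4: 218 Hz, 262 Hz.
Within [80 Hz, 192 Hz]: 82 Hz, 98 Hz, 142 Hz, 158 Hz.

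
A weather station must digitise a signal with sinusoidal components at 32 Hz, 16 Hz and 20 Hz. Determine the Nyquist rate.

Highest-frequency component: 32 Hz.
Nyquist rate = 2 × 32 Hz = 64 Hz.

64 Hz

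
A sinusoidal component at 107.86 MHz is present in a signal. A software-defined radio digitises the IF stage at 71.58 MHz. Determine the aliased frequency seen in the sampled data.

35.3 MHz

107.86 MHz mod fs = 36.28 MHz.
36.28 MHz > fs/2 = 35.79 MHz, folds to fs − 36.28 MHz = 35.3 MHz.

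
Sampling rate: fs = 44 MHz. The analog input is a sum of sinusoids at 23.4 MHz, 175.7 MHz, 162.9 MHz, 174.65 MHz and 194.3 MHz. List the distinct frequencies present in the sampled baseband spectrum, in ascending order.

fs/2 = 22 MHz.
23.4 MHz > fs/2 = 22 MHz, folds to fs − 23.4 MHz = 20.6 MHz.
175.7 MHz mod fs = 43.7 MHz.
43.7 MHz > fs/2 = 22 MHz, folds to fs − 43.7 MHz = 0.3 MHz.
162.9 MHz mod fs = 30.9 MHz.
30.9 MHz > fs/2 = 22 MHz, folds to fs − 30.9 MHz = 13.1 MHz.
174.65 MHz mod fs = 42.65 MHz.
42.65 MHz > fs/2 = 22 MHz, folds to fs − 42.65 MHz = 1.35 MHz.
194.3 MHz mod fs = 18.3 MHz.
18.3 MHz ≤ fs/2 = 22 MHz, appears at 18.3 MHz.
Distinct values: {0.3 MHz, 1.35 MHz, 13.1 MHz, 18.3 MHz, 20.6 MHz}.

0.3 MHz, 1.35 MHz, 13.1 MHz, 18.3 MHz, 20.6 MHz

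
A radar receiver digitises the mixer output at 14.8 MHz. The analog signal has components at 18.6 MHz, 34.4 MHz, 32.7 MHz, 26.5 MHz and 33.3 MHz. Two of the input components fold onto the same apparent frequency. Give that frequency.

fs/2 = 7.4 MHz.
18.6 MHz mod fs = 3.8 MHz.
3.8 MHz ≤ fs/2 = 7.4 MHz, appears at 3.8 MHz.
34.4 MHz mod fs = 4.8 MHz.
4.8 MHz ≤ fs/2 = 7.4 MHz, appears at 4.8 MHz.
32.7 MHz mod fs = 3.1 MHz.
3.1 MHz ≤ fs/2 = 7.4 MHz, appears at 3.1 MHz.
26.5 MHz mod fs = 11.7 MHz.
11.7 MHz > fs/2 = 7.4 MHz, folds to fs − 11.7 MHz = 3.1 MHz.
33.3 MHz mod fs = 3.7 MHz.
3.7 MHz ≤ fs/2 = 7.4 MHz, appears at 3.7 MHz.
26.5 MHz and 32.7 MHz both map to 3.1 MHz.

3.1 MHz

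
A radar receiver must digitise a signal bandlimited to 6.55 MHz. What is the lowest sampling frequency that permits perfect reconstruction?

Nyquist rate = 2 × 6.55 MHz = 13.1 MHz.

13.1 MHz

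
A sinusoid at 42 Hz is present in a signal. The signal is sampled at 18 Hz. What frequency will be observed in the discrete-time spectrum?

6 Hz

42 Hz mod fs = 6 Hz.
6 Hz ≤ fs/2 = 9 Hz, appears at 6 Hz.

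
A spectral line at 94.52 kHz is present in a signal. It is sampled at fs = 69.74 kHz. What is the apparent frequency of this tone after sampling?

24.78 kHz

94.52 kHz mod fs = 24.78 kHz.
24.78 kHz ≤ fs/2 = 34.87 kHz, appears at 24.78 kHz.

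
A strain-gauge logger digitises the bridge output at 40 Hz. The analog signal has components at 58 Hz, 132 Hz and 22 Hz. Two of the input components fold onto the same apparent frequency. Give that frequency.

18 Hz

fs/2 = 20 Hz.
58 Hz mod fs = 18 Hz.
18 Hz ≤ fs/2 = 20 Hz, appears at 18 Hz.
132 Hz mod fs = 12 Hz.
12 Hz ≤ fs/2 = 20 Hz, appears at 12 Hz.
22 Hz > fs/2 = 20 Hz, folds to fs − 22 Hz = 18 Hz.
22 Hz and 58 Hz both map to 18 Hz.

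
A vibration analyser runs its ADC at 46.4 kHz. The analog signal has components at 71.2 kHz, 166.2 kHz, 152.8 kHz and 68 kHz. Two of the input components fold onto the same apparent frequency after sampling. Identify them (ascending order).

fs/2 = 23.2 kHz.
71.2 kHz mod fs = 24.8 kHz.
24.8 kHz > fs/2 = 23.2 kHz, folds to fs − 24.8 kHz = 21.6 kHz.
166.2 kHz mod fs = 27 kHz.
27 kHz > fs/2 = 23.2 kHz, folds to fs − 27 kHz = 19.4 kHz.
152.8 kHz mod fs = 13.6 kHz.
13.6 kHz ≤ fs/2 = 23.2 kHz, appears at 13.6 kHz.
68 kHz mod fs = 21.6 kHz.
21.6 kHz ≤ fs/2 = 23.2 kHz, appears at 21.6 kHz.
68 kHz and 71.2 kHz both map to 21.6 kHz.

68 kHz, 71.2 kHz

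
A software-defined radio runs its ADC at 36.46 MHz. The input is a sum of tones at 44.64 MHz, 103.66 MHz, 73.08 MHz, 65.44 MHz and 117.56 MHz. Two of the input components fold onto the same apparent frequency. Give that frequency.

8.18 MHz

fs/2 = 18.23 MHz.
44.64 MHz mod fs = 8.18 MHz.
8.18 MHz ≤ fs/2 = 18.23 MHz, appears at 8.18 MHz.
103.66 MHz mod fs = 30.74 MHz.
30.74 MHz > fs/2 = 18.23 MHz, folds to fs − 30.74 MHz = 5.72 MHz.
73.08 MHz mod fs = 0.16 MHz.
0.16 MHz ≤ fs/2 = 18.23 MHz, appears at 0.16 MHz.
65.44 MHz mod fs = 28.98 MHz.
28.98 MHz > fs/2 = 18.23 MHz, folds to fs − 28.98 MHz = 7.48 MHz.
117.56 MHz mod fs = 8.18 MHz.
8.18 MHz ≤ fs/2 = 18.23 MHz, appears at 8.18 MHz.
44.64 MHz and 117.56 MHz both map to 8.18 MHz.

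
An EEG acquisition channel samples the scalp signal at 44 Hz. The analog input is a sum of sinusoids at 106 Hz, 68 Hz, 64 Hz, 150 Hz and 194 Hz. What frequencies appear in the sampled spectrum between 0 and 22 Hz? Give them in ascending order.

fs/2 = 22 Hz.
106 Hz mod fs = 18 Hz.
18 Hz ≤ fs/2 = 22 Hz, appears at 18 Hz.
68 Hz mod fs = 24 Hz.
24 Hz > fs/2 = 22 Hz, folds to fs − 24 Hz = 20 Hz.
64 Hz mod fs = 20 Hz.
20 Hz ≤ fs/2 = 22 Hz, appears at 20 Hz.
150 Hz mod fs = 18 Hz.
18 Hz ≤ fs/2 = 22 Hz, appears at 18 Hz.
194 Hz mod fs = 18 Hz.
18 Hz ≤ fs/2 = 22 Hz, appears at 18 Hz.
Distinct values: {18 Hz, 20 Hz}.

18 Hz, 20 Hz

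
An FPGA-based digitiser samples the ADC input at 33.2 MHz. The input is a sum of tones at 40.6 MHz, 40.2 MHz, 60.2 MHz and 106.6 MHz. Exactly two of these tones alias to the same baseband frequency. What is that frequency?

7 MHz

fs/2 = 16.6 MHz.
40.6 MHz mod fs = 7.4 MHz.
7.4 MHz ≤ fs/2 = 16.6 MHz, appears at 7.4 MHz.
40.2 MHz mod fs = 7 MHz.
7 MHz ≤ fs/2 = 16.6 MHz, appears at 7 MHz.
60.2 MHz mod fs = 27 MHz.
27 MHz > fs/2 = 16.6 MHz, folds to fs − 27 MHz = 6.2 MHz.
106.6 MHz mod fs = 7 MHz.
7 MHz ≤ fs/2 = 16.6 MHz, appears at 7 MHz.
40.2 MHz and 106.6 MHz both map to 7 MHz.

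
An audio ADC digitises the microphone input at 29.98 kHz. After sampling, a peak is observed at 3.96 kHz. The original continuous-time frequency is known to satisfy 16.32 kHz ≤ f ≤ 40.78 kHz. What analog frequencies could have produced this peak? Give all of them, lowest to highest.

Frequencies that alias to 3.96 kHz are k·fs ± 3.96 kHz for integer k ≥ 0.
k=0: 3.96 kHz.
k=1: 26.02 kHz, 33.94 kHz.
k=2: 56 kHz, 63.92 kHz.
Within [16.32 kHz, 40.78 kHz]: 26.02 kHz, 33.94 kHz.

26.02 kHz, 33.94 kHz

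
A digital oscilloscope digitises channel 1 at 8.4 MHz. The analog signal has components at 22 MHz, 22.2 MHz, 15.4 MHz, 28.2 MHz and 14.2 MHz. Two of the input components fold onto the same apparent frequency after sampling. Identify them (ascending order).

fs/2 = 4.2 MHz.
22 MHz mod fs = 5.2 MHz.
5.2 MHz > fs/2 = 4.2 MHz, folds to fs − 5.2 MHz = 3.2 MHz.
22.2 MHz mod fs = 5.4 MHz.
5.4 MHz > fs/2 = 4.2 MHz, folds to fs − 5.4 MHz = 3 MHz.
15.4 MHz mod fs = 7 MHz.
7 MHz > fs/2 = 4.2 MHz, folds to fs − 7 MHz = 1.4 MHz.
28.2 MHz mod fs = 3 MHz.
3 MHz ≤ fs/2 = 4.2 MHz, appears at 3 MHz.
14.2 MHz mod fs = 5.8 MHz.
5.8 MHz > fs/2 = 4.2 MHz, folds to fs − 5.8 MHz = 2.6 MHz.
22.2 MHz and 28.2 MHz both map to 3 MHz.

22.2 MHz, 28.2 MHz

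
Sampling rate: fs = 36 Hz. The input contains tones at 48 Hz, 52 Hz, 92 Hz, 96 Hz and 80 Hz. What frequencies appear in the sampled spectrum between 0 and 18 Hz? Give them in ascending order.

fs/2 = 18 Hz.
48 Hz mod fs = 12 Hz.
12 Hz ≤ fs/2 = 18 Hz, appears at 12 Hz.
52 Hz mod fs = 16 Hz.
16 Hz ≤ fs/2 = 18 Hz, appears at 16 Hz.
92 Hz mod fs = 20 Hz.
20 Hz > fs/2 = 18 Hz, folds to fs − 20 Hz = 16 Hz.
96 Hz mod fs = 24 Hz.
24 Hz > fs/2 = 18 Hz, folds to fs − 24 Hz = 12 Hz.
80 Hz mod fs = 8 Hz.
8 Hz ≤ fs/2 = 18 Hz, appears at 8 Hz.
Distinct values: {8 Hz, 12 Hz, 16 Hz}.

8 Hz, 12 Hz, 16 Hz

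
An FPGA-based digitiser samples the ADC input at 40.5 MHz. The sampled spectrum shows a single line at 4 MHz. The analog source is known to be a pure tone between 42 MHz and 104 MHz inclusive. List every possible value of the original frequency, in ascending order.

44.5 MHz, 77 MHz, 85 MHz

Frequencies that alias to 4 MHz are k·fs ± 4 MHz for integer k ≥ 0.
k=0: 4 MHz.
k=1: 36.5 MHz, 44.5 MHz.
k=2: 77 MHz, 85 MHz.
k=3: 117.5 MHz, 125.5 MHz.
Within [42 MHz, 104 MHz]: 44.5 MHz, 77 MHz, 85 MHz.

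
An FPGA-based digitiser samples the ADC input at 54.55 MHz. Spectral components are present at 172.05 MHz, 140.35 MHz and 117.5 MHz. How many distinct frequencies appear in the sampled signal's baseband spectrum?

fs/2 = 27.275 MHz.
172.05 MHz mod fs = 8.4 MHz.
8.4 MHz ≤ fs/2 = 27.275 MHz, appears at 8.4 MHz.
140.35 MHz mod fs = 31.25 MHz.
31.25 MHz > fs/2 = 27.275 MHz, folds to fs − 31.25 MHz = 23.3 MHz.
117.5 MHz mod fs = 8.4 MHz.
8.4 MHz ≤ fs/2 = 27.275 MHz, appears at 8.4 MHz.
Distinct values: {8.4 MHz, 23.3 MHz} → 2.

2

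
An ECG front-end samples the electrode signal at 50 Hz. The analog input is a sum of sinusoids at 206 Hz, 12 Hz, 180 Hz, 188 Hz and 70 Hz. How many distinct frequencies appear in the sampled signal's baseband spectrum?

3

fs/2 = 25 Hz.
206 Hz mod fs = 6 Hz.
6 Hz ≤ fs/2 = 25 Hz, appears at 6 Hz.
12 Hz ≤ fs/2 = 25 Hz, passes unchanged.
180 Hz mod fs = 30 Hz.
30 Hz > fs/2 = 25 Hz, folds to fs − 30 Hz = 20 Hz.
188 Hz mod fs = 38 Hz.
38 Hz > fs/2 = 25 Hz, folds to fs − 38 Hz = 12 Hz.
70 Hz mod fs = 20 Hz.
20 Hz ≤ fs/2 = 25 Hz, appears at 20 Hz.
Distinct values: {6 Hz, 12 Hz, 20 Hz} → 3.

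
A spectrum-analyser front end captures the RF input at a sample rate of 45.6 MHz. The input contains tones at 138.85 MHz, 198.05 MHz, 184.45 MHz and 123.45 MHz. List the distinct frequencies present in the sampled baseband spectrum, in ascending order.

2.05 MHz, 13.35 MHz, 15.65 MHz

fs/2 = 22.8 MHz.
138.85 MHz mod fs = 2.05 MHz.
2.05 MHz ≤ fs/2 = 22.8 MHz, appears at 2.05 MHz.
198.05 MHz mod fs = 15.65 MHz.
15.65 MHz ≤ fs/2 = 22.8 MHz, appears at 15.65 MHz.
184.45 MHz mod fs = 2.05 MHz.
2.05 MHz ≤ fs/2 = 22.8 MHz, appears at 2.05 MHz.
123.45 MHz mod fs = 32.25 MHz.
32.25 MHz > fs/2 = 22.8 MHz, folds to fs − 32.25 MHz = 13.35 MHz.
Distinct values: {2.05 MHz, 13.35 MHz, 15.65 MHz}.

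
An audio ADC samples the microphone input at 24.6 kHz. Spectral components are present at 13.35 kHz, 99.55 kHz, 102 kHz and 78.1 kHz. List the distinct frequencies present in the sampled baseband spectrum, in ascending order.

1.15 kHz, 3.6 kHz, 4.3 kHz, 11.25 kHz

fs/2 = 12.3 kHz.
13.35 kHz > fs/2 = 12.3 kHz, folds to fs − 13.35 kHz = 11.25 kHz.
99.55 kHz mod fs = 1.15 kHz.
1.15 kHz ≤ fs/2 = 12.3 kHz, appears at 1.15 kHz.
102 kHz mod fs = 3.6 kHz.
3.6 kHz ≤ fs/2 = 12.3 kHz, appears at 3.6 kHz.
78.1 kHz mod fs = 4.3 kHz.
4.3 kHz ≤ fs/2 = 12.3 kHz, appears at 4.3 kHz.
Distinct values: {1.15 kHz, 3.6 kHz, 4.3 kHz, 11.25 kHz}.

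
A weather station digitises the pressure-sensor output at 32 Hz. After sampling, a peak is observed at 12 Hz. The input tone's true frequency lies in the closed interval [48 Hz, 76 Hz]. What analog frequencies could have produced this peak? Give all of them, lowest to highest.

52 Hz, 76 Hz

Frequencies that alias to 12 Hz are k·fs ± 12 Hz for integer k ≥ 0.
k=0: 12 Hz.
k=1: 20 Hz, 44 Hz.
k=2: 52 Hz, 76 Hz.
k=3: 84 Hz, 108 Hz.
Within [48 Hz, 76 Hz]: 52 Hz, 76 Hz.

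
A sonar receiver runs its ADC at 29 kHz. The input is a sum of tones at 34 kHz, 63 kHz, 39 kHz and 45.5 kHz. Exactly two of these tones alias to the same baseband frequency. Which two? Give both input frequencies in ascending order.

fs/2 = 14.5 kHz.
34 kHz mod fs = 5 kHz.
5 kHz ≤ fs/2 = 14.5 kHz, appears at 5 kHz.
63 kHz mod fs = 5 kHz.
5 kHz ≤ fs/2 = 14.5 kHz, appears at 5 kHz.
39 kHz mod fs = 10 kHz.
10 kHz ≤ fs/2 = 14.5 kHz, appears at 10 kHz.
45.5 kHz mod fs = 16.5 kHz.
16.5 kHz > fs/2 = 14.5 kHz, folds to fs − 16.5 kHz = 12.5 kHz.
34 kHz and 63 kHz both map to 5 kHz.

34 kHz, 63 kHz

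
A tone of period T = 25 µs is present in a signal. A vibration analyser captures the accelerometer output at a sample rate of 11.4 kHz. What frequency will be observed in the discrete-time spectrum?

T = 25 µs → f = 1/T = 40 kHz.
40 kHz mod fs = 5.8 kHz.
5.8 kHz > fs/2 = 5.7 kHz, folds to fs − 5.8 kHz = 5.6 kHz.

5.6 kHz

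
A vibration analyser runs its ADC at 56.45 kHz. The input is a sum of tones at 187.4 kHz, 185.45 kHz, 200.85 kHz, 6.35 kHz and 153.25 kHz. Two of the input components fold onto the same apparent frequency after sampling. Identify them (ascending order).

153.25 kHz, 185.45 kHz

fs/2 = 28.225 kHz.
187.4 kHz mod fs = 18.05 kHz.
18.05 kHz ≤ fs/2 = 28.225 kHz, appears at 18.05 kHz.
185.45 kHz mod fs = 16.1 kHz.
16.1 kHz ≤ fs/2 = 28.225 kHz, appears at 16.1 kHz.
200.85 kHz mod fs = 31.5 kHz.
31.5 kHz > fs/2 = 28.225 kHz, folds to fs − 31.5 kHz = 24.95 kHz.
6.35 kHz ≤ fs/2 = 28.225 kHz, passes unchanged.
153.25 kHz mod fs = 40.35 kHz.
40.35 kHz > fs/2 = 28.225 kHz, folds to fs − 40.35 kHz = 16.1 kHz.
153.25 kHz and 185.45 kHz both map to 16.1 kHz.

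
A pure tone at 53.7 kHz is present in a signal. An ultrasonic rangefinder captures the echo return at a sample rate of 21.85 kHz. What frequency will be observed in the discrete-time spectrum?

10 kHz

53.7 kHz mod fs = 10 kHz.
10 kHz ≤ fs/2 = 10.925 kHz, appears at 10 kHz.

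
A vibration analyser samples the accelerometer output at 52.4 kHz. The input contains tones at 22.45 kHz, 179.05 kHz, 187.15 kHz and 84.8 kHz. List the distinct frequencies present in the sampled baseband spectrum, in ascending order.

20 kHz, 21.85 kHz, 22.45 kHz

fs/2 = 26.2 kHz.
22.45 kHz ≤ fs/2 = 26.2 kHz, passes unchanged.
179.05 kHz mod fs = 21.85 kHz.
21.85 kHz ≤ fs/2 = 26.2 kHz, appears at 21.85 kHz.
187.15 kHz mod fs = 29.95 kHz.
29.95 kHz > fs/2 = 26.2 kHz, folds to fs − 29.95 kHz = 22.45 kHz.
84.8 kHz mod fs = 32.4 kHz.
32.4 kHz > fs/2 = 26.2 kHz, folds to fs − 32.4 kHz = 20 kHz.
Distinct values: {20 kHz, 21.85 kHz, 22.45 kHz}.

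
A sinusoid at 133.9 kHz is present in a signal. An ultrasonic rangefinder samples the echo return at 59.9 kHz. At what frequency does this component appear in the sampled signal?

133.9 kHz mod fs = 14.1 kHz.
14.1 kHz ≤ fs/2 = 29.95 kHz, appears at 14.1 kHz.

14.1 kHz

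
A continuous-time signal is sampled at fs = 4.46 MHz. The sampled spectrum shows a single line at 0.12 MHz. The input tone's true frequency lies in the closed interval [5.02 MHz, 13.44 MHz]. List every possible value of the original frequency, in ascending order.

8.8 MHz, 9.04 MHz, 13.26 MHz

Frequencies that alias to 0.12 MHz are k·fs ± 0.12 MHz for integer k ≥ 0.
k=0: 0.12 MHz.
k=1: 4.34 MHz, 4.58 MHz.
k=2: 8.8 MHz, 9.04 MHz.
k=3: 13.26 MHz, 13.5 MHz.
k=4: 17.72 MHz, 17.96 MHz.
Within [5.02 MHz, 13.44 MHz]: 8.8 MHz, 9.04 MHz, 13.26 MHz.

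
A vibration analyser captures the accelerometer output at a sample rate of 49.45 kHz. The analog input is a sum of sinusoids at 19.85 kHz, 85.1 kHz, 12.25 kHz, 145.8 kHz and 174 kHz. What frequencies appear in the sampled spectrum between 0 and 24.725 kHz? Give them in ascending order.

fs/2 = 24.725 kHz.
19.85 kHz ≤ fs/2 = 24.725 kHz, passes unchanged.
85.1 kHz mod fs = 35.65 kHz.
35.65 kHz > fs/2 = 24.725 kHz, folds to fs − 35.65 kHz = 13.8 kHz.
12.25 kHz ≤ fs/2 = 24.725 kHz, passes unchanged.
145.8 kHz mod fs = 46.9 kHz.
46.9 kHz > fs/2 = 24.725 kHz, folds to fs − 46.9 kHz = 2.55 kHz.
174 kHz mod fs = 25.65 kHz.
25.65 kHz > fs/2 = 24.725 kHz, folds to fs − 25.65 kHz = 23.8 kHz.
Distinct values: {2.55 kHz, 12.25 kHz, 13.8 kHz, 19.85 kHz, 23.8 kHz}.

2.55 kHz, 12.25 kHz, 13.8 kHz, 19.85 kHz, 23.8 kHz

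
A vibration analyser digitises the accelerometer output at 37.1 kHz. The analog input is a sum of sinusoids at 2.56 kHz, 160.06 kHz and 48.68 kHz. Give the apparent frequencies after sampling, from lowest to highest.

2.56 kHz, 11.58 kHz, 11.66 kHz

fs/2 = 18.55 kHz.
2.56 kHz ≤ fs/2 = 18.55 kHz, passes unchanged.
160.06 kHz mod fs = 11.66 kHz.
11.66 kHz ≤ fs/2 = 18.55 kHz, appears at 11.66 kHz.
48.68 kHz mod fs = 11.58 kHz.
11.58 kHz ≤ fs/2 = 18.55 kHz, appears at 11.58 kHz.
Distinct values: {2.56 kHz, 11.58 kHz, 11.66 kHz}.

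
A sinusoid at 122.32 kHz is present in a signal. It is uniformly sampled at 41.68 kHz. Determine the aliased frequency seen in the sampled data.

122.32 kHz mod fs = 38.96 kHz.
38.96 kHz > fs/2 = 20.84 kHz, folds to fs − 38.96 kHz = 2.72 kHz.

2.72 kHz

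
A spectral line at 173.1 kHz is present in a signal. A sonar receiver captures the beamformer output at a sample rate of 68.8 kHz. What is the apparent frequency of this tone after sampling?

173.1 kHz mod fs = 35.5 kHz.
35.5 kHz > fs/2 = 34.4 kHz, folds to fs − 35.5 kHz = 33.3 kHz.

33.3 kHz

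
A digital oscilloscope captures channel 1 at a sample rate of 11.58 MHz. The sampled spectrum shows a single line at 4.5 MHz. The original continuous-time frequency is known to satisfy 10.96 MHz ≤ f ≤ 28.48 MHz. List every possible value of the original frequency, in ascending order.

Frequencies that alias to 4.5 MHz are k·fs ± 4.5 MHz for integer k ≥ 0.
k=0: 4.5 MHz.
k=1: 7.08 MHz, 16.08 MHz.
k=2: 18.66 MHz, 27.66 MHz.
k=3: 30.24 MHz, 39.24 MHz.
Within [10.96 MHz, 28.48 MHz]: 16.08 MHz, 18.66 MHz, 27.66 MHz.

16.08 MHz, 18.66 MHz, 27.66 MHz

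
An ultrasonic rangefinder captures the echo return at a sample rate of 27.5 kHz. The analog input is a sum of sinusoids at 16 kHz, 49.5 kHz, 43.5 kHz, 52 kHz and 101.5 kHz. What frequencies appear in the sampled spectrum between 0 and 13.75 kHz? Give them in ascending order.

fs/2 = 13.75 kHz.
16 kHz > fs/2 = 13.75 kHz, folds to fs − 16 kHz = 11.5 kHz.
49.5 kHz mod fs = 22 kHz.
22 kHz > fs/2 = 13.75 kHz, folds to fs − 22 kHz = 5.5 kHz.
43.5 kHz mod fs = 16 kHz.
16 kHz > fs/2 = 13.75 kHz, folds to fs − 16 kHz = 11.5 kHz.
52 kHz mod fs = 24.5 kHz.
24.5 kHz > fs/2 = 13.75 kHz, folds to fs − 24.5 kHz = 3 kHz.
101.5 kHz mod fs = 19 kHz.
19 kHz > fs/2 = 13.75 kHz, folds to fs − 19 kHz = 8.5 kHz.
Distinct values: {3 kHz, 5.5 kHz, 8.5 kHz, 11.5 kHz}.

3 kHz, 5.5 kHz, 8.5 kHz, 11.5 kHz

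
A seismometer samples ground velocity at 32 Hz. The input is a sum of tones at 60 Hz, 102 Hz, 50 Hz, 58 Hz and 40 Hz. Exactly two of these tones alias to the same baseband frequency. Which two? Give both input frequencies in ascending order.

fs/2 = 16 Hz.
60 Hz mod fs = 28 Hz.
28 Hz > fs/2 = 16 Hz, folds to fs − 28 Hz = 4 Hz.
102 Hz mod fs = 6 Hz.
6 Hz ≤ fs/2 = 16 Hz, appears at 6 Hz.
50 Hz mod fs = 18 Hz.
18 Hz > fs/2 = 16 Hz, folds to fs − 18 Hz = 14 Hz.
58 Hz mod fs = 26 Hz.
26 Hz > fs/2 = 16 Hz, folds to fs − 26 Hz = 6 Hz.
40 Hz mod fs = 8 Hz.
8 Hz ≤ fs/2 = 16 Hz, appears at 8 Hz.
58 Hz and 102 Hz both map to 6 Hz.

58 Hz, 102 Hz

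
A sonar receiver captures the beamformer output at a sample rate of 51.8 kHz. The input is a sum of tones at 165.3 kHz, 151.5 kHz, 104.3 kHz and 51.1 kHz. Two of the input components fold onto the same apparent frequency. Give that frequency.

fs/2 = 25.9 kHz.
165.3 kHz mod fs = 9.9 kHz.
9.9 kHz ≤ fs/2 = 25.9 kHz, appears at 9.9 kHz.
151.5 kHz mod fs = 47.9 kHz.
47.9 kHz > fs/2 = 25.9 kHz, folds to fs − 47.9 kHz = 3.9 kHz.
104.3 kHz mod fs = 0.7 kHz.
0.7 kHz ≤ fs/2 = 25.9 kHz, appears at 0.7 kHz.
51.1 kHz > fs/2 = 25.9 kHz, folds to fs − 51.1 kHz = 0.7 kHz.
51.1 kHz and 104.3 kHz both map to 0.7 kHz.

0.7 kHz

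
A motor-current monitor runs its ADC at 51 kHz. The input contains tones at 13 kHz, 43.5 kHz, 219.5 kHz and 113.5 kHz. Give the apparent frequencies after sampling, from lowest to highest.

7.5 kHz, 11.5 kHz, 13 kHz, 15.5 kHz

fs/2 = 25.5 kHz.
13 kHz ≤ fs/2 = 25.5 kHz, passes unchanged.
43.5 kHz > fs/2 = 25.5 kHz, folds to fs − 43.5 kHz = 7.5 kHz.
219.5 kHz mod fs = 15.5 kHz.
15.5 kHz ≤ fs/2 = 25.5 kHz, appears at 15.5 kHz.
113.5 kHz mod fs = 11.5 kHz.
11.5 kHz ≤ fs/2 = 25.5 kHz, appears at 11.5 kHz.
Distinct values: {7.5 kHz, 11.5 kHz, 13 kHz, 15.5 kHz}.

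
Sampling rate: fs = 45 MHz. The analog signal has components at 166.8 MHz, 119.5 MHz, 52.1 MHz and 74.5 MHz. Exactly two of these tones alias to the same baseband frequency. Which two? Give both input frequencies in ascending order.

fs/2 = 22.5 MHz.
166.8 MHz mod fs = 31.8 MHz.
31.8 MHz > fs/2 = 22.5 MHz, folds to fs − 31.8 MHz = 13.2 MHz.
119.5 MHz mod fs = 29.5 MHz.
29.5 MHz > fs/2 = 22.5 MHz, folds to fs − 29.5 MHz = 15.5 MHz.
52.1 MHz mod fs = 7.1 MHz.
7.1 MHz ≤ fs/2 = 22.5 MHz, appears at 7.1 MHz.
74.5 MHz mod fs = 29.5 MHz.
29.5 MHz > fs/2 = 22.5 MHz, folds to fs − 29.5 MHz = 15.5 MHz.
74.5 MHz and 119.5 MHz both map to 15.5 MHz.

74.5 MHz, 119.5 MHz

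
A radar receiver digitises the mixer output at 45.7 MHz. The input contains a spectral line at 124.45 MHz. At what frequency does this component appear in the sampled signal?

124.45 MHz mod fs = 33.05 MHz.
33.05 MHz > fs/2 = 22.85 MHz, folds to fs − 33.05 MHz = 12.65 MHz.

12.65 MHz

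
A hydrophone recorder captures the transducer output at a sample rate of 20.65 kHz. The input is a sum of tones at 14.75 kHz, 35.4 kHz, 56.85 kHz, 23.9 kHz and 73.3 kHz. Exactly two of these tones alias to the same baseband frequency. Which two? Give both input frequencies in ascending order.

fs/2 = 10.325 kHz.
14.75 kHz > fs/2 = 10.325 kHz, folds to fs − 14.75 kHz = 5.9 kHz.
35.4 kHz mod fs = 14.75 kHz.
14.75 kHz > fs/2 = 10.325 kHz, folds to fs − 14.75 kHz = 5.9 kHz.
56.85 kHz mod fs = 15.55 kHz.
15.55 kHz > fs/2 = 10.325 kHz, folds to fs − 15.55 kHz = 5.1 kHz.
23.9 kHz mod fs = 3.25 kHz.
3.25 kHz ≤ fs/2 = 10.325 kHz, appears at 3.25 kHz.
73.3 kHz mod fs = 11.35 kHz.
11.35 kHz > fs/2 = 10.325 kHz, folds to fs − 11.35 kHz = 9.3 kHz.
14.75 kHz and 35.4 kHz both map to 5.9 kHz.

14.75 kHz, 35.4 kHz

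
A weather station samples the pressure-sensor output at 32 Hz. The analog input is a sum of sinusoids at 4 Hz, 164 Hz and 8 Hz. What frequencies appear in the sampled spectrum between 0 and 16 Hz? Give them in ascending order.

fs/2 = 16 Hz.
4 Hz ≤ fs/2 = 16 Hz, passes unchanged.
164 Hz mod fs = 4 Hz.
4 Hz ≤ fs/2 = 16 Hz, appears at 4 Hz.
8 Hz ≤ fs/2 = 16 Hz, passes unchanged.
Distinct values: {4 Hz, 8 Hz}.

4 Hz, 8 Hz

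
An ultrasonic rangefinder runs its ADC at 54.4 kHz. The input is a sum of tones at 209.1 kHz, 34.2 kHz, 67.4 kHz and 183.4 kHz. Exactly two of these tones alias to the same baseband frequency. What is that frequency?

fs/2 = 27.2 kHz.
209.1 kHz mod fs = 45.9 kHz.
45.9 kHz > fs/2 = 27.2 kHz, folds to fs − 45.9 kHz = 8.5 kHz.
34.2 kHz > fs/2 = 27.2 kHz, folds to fs − 34.2 kHz = 20.2 kHz.
67.4 kHz mod fs = 13 kHz.
13 kHz ≤ fs/2 = 27.2 kHz, appears at 13 kHz.
183.4 kHz mod fs = 20.2 kHz.
20.2 kHz ≤ fs/2 = 27.2 kHz, appears at 20.2 kHz.
34.2 kHz and 183.4 kHz both map to 20.2 kHz.

20.2 kHz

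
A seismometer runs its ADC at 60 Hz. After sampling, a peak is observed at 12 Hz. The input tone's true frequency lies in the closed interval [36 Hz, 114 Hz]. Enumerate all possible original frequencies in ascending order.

48 Hz, 72 Hz, 108 Hz

Frequencies that alias to 12 Hz are k·fs ± 12 Hz for integer k ≥ 0.
k=0: 12 Hz.
k=1: 48 Hz, 72 Hz.
k=2: 108 Hz, 132 Hz.
k=3: 168 Hz, 192 Hz.
Within [36 Hz, 114 Hz]: 48 Hz, 72 Hz, 108 Hz.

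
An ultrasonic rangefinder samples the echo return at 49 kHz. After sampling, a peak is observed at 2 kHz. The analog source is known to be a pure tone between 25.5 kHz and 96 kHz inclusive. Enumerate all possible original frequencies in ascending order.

Frequencies that alias to 2 kHz are k·fs ± 2 kHz for integer k ≥ 0.
k=0: 2 kHz.
k=1: 47 kHz, 51 kHz.
k=2: 96 kHz, 100 kHz.
k=3: 145 kHz, 149 kHz.
Within [25.5 kHz, 96 kHz]: 47 kHz, 51 kHz, 96 kHz.

47 kHz, 51 kHz, 96 kHz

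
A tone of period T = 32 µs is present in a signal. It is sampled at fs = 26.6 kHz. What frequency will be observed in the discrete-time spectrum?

T = 32 µs → f = 1/T = 31.25 kHz.
31.25 kHz mod fs = 4.65 kHz.
4.65 kHz ≤ fs/2 = 13.3 kHz, appears at 4.65 kHz.

4.65 kHz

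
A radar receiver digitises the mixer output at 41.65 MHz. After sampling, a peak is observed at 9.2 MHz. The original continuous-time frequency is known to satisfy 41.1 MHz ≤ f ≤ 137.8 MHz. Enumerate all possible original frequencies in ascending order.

50.85 MHz, 74.1 MHz, 92.5 MHz, 115.75 MHz, 134.15 MHz

Frequencies that alias to 9.2 MHz are k·fs ± 9.2 MHz for integer k ≥ 0.
k=0: 9.2 MHz.
k=1: 32.45 MHz, 50.85 MHz.
k=2: 74.1 MHz, 92.5 MHz.
k=3: 115.75 MHz, 134.15 MHz.
k=4: 157.4 MHz, 175.8 MHz.
Within [41.1 MHz, 137.8 MHz]: 50.85 MHz, 74.1 MHz, 92.5 MHz, 115.75 MHz, 134.15 MHz.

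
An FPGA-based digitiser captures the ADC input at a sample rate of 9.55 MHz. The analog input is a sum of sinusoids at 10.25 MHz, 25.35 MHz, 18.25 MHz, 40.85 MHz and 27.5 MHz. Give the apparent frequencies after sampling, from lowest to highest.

fs/2 = 4.775 MHz.
10.25 MHz mod fs = 0.7 MHz.
0.7 MHz ≤ fs/2 = 4.775 MHz, appears at 0.7 MHz.
25.35 MHz mod fs = 6.25 MHz.
6.25 MHz > fs/2 = 4.775 MHz, folds to fs − 6.25 MHz = 3.3 MHz.
18.25 MHz mod fs = 8.7 MHz.
8.7 MHz > fs/2 = 4.775 MHz, folds to fs − 8.7 MHz = 0.85 MHz.
40.85 MHz mod fs = 2.65 MHz.
2.65 MHz ≤ fs/2 = 4.775 MHz, appears at 2.65 MHz.
27.5 MHz mod fs = 8.4 MHz.
8.4 MHz > fs/2 = 4.775 MHz, folds to fs − 8.4 MHz = 1.15 MHz.
Distinct values: {0.7 MHz, 0.85 MHz, 1.15 MHz, 2.65 MHz, 3.3 MHz}.

0.7 MHz, 0.85 MHz, 1.15 MHz, 2.65 MHz, 3.3 MHz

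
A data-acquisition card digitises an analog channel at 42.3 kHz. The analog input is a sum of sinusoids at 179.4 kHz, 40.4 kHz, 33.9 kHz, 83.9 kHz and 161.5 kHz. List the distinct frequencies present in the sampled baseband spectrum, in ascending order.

fs/2 = 21.15 kHz.
179.4 kHz mod fs = 10.2 kHz.
10.2 kHz ≤ fs/2 = 21.15 kHz, appears at 10.2 kHz.
40.4 kHz > fs/2 = 21.15 kHz, folds to fs − 40.4 kHz = 1.9 kHz.
33.9 kHz > fs/2 = 21.15 kHz, folds to fs − 33.9 kHz = 8.4 kHz.
83.9 kHz mod fs = 41.6 kHz.
41.6 kHz > fs/2 = 21.15 kHz, folds to fs − 41.6 kHz = 0.7 kHz.
161.5 kHz mod fs = 34.6 kHz.
34.6 kHz > fs/2 = 21.15 kHz, folds to fs − 34.6 kHz = 7.7 kHz.
Distinct values: {0.7 kHz, 1.9 kHz, 7.7 kHz, 8.4 kHz, 10.2 kHz}.

0.7 kHz, 1.9 kHz, 7.7 kHz, 8.4 kHz, 10.2 kHz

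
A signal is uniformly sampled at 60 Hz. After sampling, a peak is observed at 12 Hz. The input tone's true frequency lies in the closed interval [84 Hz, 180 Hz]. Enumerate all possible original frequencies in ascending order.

108 Hz, 132 Hz, 168 Hz

Frequencies that alias to 12 Hz are k·fs ± 12 Hz for integer k ≥ 0.
k=0: 12 Hz.
k=1: 48 Hz, 72 Hz.
k=2: 108 Hz, 132 Hz.
k=3: 168 Hz, 192 Hz.
k=4: 228 Hz, 252 Hz.
Within [84 Hz, 180 Hz]: 108 Hz, 132 Hz, 168 Hz.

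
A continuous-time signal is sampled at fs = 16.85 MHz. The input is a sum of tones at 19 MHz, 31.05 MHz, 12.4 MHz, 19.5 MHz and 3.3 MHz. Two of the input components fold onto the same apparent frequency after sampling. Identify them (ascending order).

19.5 MHz, 31.05 MHz

fs/2 = 8.425 MHz.
19 MHz mod fs = 2.15 MHz.
2.15 MHz ≤ fs/2 = 8.425 MHz, appears at 2.15 MHz.
31.05 MHz mod fs = 14.2 MHz.
14.2 MHz > fs/2 = 8.425 MHz, folds to fs − 14.2 MHz = 2.65 MHz.
12.4 MHz > fs/2 = 8.425 MHz, folds to fs − 12.4 MHz = 4.45 MHz.
19.5 MHz mod fs = 2.65 MHz.
2.65 MHz ≤ fs/2 = 8.425 MHz, appears at 2.65 MHz.
3.3 MHz ≤ fs/2 = 8.425 MHz, passes unchanged.
19.5 MHz and 31.05 MHz both map to 2.65 MHz.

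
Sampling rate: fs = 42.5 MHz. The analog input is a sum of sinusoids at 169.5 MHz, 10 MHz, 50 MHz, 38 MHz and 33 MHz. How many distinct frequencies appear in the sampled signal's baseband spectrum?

fs/2 = 21.25 MHz.
169.5 MHz mod fs = 42 MHz.
42 MHz > fs/2 = 21.25 MHz, folds to fs − 42 MHz = 0.5 MHz.
10 MHz ≤ fs/2 = 21.25 MHz, passes unchanged.
50 MHz mod fs = 7.5 MHz.
7.5 MHz ≤ fs/2 = 21.25 MHz, appears at 7.5 MHz.
38 MHz > fs/2 = 21.25 MHz, folds to fs − 38 MHz = 4.5 MHz.
33 MHz > fs/2 = 21.25 MHz, folds to fs − 33 MHz = 9.5 MHz.
Distinct values: {0.5 MHz, 4.5 MHz, 7.5 MHz, 9.5 MHz, 10 MHz} → 5.

5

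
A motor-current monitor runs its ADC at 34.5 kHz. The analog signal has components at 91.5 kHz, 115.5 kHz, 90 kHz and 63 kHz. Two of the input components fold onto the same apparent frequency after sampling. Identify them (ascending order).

fs/2 = 17.25 kHz.
91.5 kHz mod fs = 22.5 kHz.
22.5 kHz > fs/2 = 17.25 kHz, folds to fs − 22.5 kHz = 12 kHz.
115.5 kHz mod fs = 12 kHz.
12 kHz ≤ fs/2 = 17.25 kHz, appears at 12 kHz.
90 kHz mod fs = 21 kHz.
21 kHz > fs/2 = 17.25 kHz, folds to fs − 21 kHz = 13.5 kHz.
63 kHz mod fs = 28.5 kHz.
28.5 kHz > fs/2 = 17.25 kHz, folds to fs − 28.5 kHz = 6 kHz.
91.5 kHz and 115.5 kHz both map to 12 kHz.

91.5 kHz, 115.5 kHz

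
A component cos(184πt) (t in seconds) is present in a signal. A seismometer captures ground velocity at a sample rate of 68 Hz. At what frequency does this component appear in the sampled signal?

ω = 184π rad/s → f = ω/(2π) = 92 Hz.
92 Hz mod fs = 24 Hz.
24 Hz ≤ fs/2 = 34 Hz, appears at 24 Hz.

24 Hz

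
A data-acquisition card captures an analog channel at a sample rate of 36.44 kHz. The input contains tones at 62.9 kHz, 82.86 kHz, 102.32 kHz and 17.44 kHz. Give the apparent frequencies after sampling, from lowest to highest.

fs/2 = 18.22 kHz.
62.9 kHz mod fs = 26.46 kHz.
26.46 kHz > fs/2 = 18.22 kHz, folds to fs − 26.46 kHz = 9.98 kHz.
82.86 kHz mod fs = 9.98 kHz.
9.98 kHz ≤ fs/2 = 18.22 kHz, appears at 9.98 kHz.
102.32 kHz mod fs = 29.44 kHz.
29.44 kHz > fs/2 = 18.22 kHz, folds to fs − 29.44 kHz = 7 kHz.
17.44 kHz ≤ fs/2 = 18.22 kHz, passes unchanged.
Distinct values: {7 kHz, 9.98 kHz, 17.44 kHz}.

7 kHz, 9.98 kHz, 17.44 kHz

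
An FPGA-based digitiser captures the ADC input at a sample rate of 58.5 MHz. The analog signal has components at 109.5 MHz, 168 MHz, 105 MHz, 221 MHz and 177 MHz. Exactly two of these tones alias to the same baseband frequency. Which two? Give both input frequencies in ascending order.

109.5 MHz, 168 MHz

fs/2 = 29.25 MHz.
109.5 MHz mod fs = 51 MHz.
51 MHz > fs/2 = 29.25 MHz, folds to fs − 51 MHz = 7.5 MHz.
168 MHz mod fs = 51 MHz.
51 MHz > fs/2 = 29.25 MHz, folds to fs − 51 MHz = 7.5 MHz.
105 MHz mod fs = 46.5 MHz.
46.5 MHz > fs/2 = 29.25 MHz, folds to fs − 46.5 MHz = 12 MHz.
221 MHz mod fs = 45.5 MHz.
45.5 MHz > fs/2 = 29.25 MHz, folds to fs − 45.5 MHz = 13 MHz.
177 MHz mod fs = 1.5 MHz.
1.5 MHz ≤ fs/2 = 29.25 MHz, appears at 1.5 MHz.
109.5 MHz and 168 MHz both map to 7.5 MHz.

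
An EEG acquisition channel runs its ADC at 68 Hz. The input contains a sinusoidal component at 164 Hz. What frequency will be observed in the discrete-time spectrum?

164 Hz mod fs = 28 Hz.
28 Hz ≤ fs/2 = 34 Hz, appears at 28 Hz.

28 Hz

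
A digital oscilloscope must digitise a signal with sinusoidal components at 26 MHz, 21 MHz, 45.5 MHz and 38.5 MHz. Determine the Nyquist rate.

91 MHz

Highest-frequency component: 45.5 MHz.
Nyquist rate = 2 × 45.5 MHz = 91 MHz.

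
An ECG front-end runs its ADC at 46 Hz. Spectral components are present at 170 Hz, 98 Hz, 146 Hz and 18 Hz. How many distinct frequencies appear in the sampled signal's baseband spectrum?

fs/2 = 23 Hz.
170 Hz mod fs = 32 Hz.
32 Hz > fs/2 = 23 Hz, folds to fs − 32 Hz = 14 Hz.
98 Hz mod fs = 6 Hz.
6 Hz ≤ fs/2 = 23 Hz, appears at 6 Hz.
146 Hz mod fs = 8 Hz.
8 Hz ≤ fs/2 = 23 Hz, appears at 8 Hz.
18 Hz ≤ fs/2 = 23 Hz, passes unchanged.
Distinct values: {6 Hz, 8 Hz, 14 Hz, 18 Hz} → 4.

4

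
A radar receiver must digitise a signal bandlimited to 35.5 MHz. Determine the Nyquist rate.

71 MHz

Nyquist rate = 2 × 35.5 MHz = 71 MHz.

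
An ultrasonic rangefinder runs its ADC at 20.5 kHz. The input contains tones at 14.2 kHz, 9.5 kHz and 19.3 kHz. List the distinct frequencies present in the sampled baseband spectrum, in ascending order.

fs/2 = 10.25 kHz.
14.2 kHz > fs/2 = 10.25 kHz, folds to fs − 14.2 kHz = 6.3 kHz.
9.5 kHz ≤ fs/2 = 10.25 kHz, passes unchanged.
19.3 kHz > fs/2 = 10.25 kHz, folds to fs − 19.3 kHz = 1.2 kHz.
Distinct values: {1.2 kHz, 6.3 kHz, 9.5 kHz}.

1.2 kHz, 6.3 kHz, 9.5 kHz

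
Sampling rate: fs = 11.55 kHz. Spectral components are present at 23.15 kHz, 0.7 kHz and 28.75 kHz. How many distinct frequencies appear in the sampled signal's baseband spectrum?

3

fs/2 = 5.775 kHz.
23.15 kHz mod fs = 0.05 kHz.
0.05 kHz ≤ fs/2 = 5.775 kHz, appears at 0.05 kHz.
0.7 kHz ≤ fs/2 = 5.775 kHz, passes unchanged.
28.75 kHz mod fs = 5.65 kHz.
5.65 kHz ≤ fs/2 = 5.775 kHz, appears at 5.65 kHz.
Distinct values: {0.05 kHz, 0.7 kHz, 5.65 kHz} → 3.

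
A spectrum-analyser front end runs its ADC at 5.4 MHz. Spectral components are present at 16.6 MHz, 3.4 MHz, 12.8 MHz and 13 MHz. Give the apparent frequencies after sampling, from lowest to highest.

fs/2 = 2.7 MHz.
16.6 MHz mod fs = 0.4 MHz.
0.4 MHz ≤ fs/2 = 2.7 MHz, appears at 0.4 MHz.
3.4 MHz > fs/2 = 2.7 MHz, folds to fs − 3.4 MHz = 2 MHz.
12.8 MHz mod fs = 2 MHz.
2 MHz ≤ fs/2 = 2.7 MHz, appears at 2 MHz.
13 MHz mod fs = 2.2 MHz.
2.2 MHz ≤ fs/2 = 2.7 MHz, appears at 2.2 MHz.
Distinct values: {0.4 MHz, 2 MHz, 2.2 MHz}.

0.4 MHz, 2 MHz, 2.2 MHz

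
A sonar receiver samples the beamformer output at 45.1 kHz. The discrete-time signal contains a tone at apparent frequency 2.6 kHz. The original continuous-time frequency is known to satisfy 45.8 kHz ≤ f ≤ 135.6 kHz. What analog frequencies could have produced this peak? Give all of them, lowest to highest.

Frequencies that alias to 2.6 kHz are k·fs ± 2.6 kHz for integer k ≥ 0.
k=0: 2.6 kHz.
k=1: 42.5 kHz, 47.7 kHz.
k=2: 87.6 kHz, 92.8 kHz.
k=3: 132.7 kHz, 137.9 kHz.
k=4: 177.8 kHz, 183 kHz.
Within [45.8 kHz, 135.6 kHz]: 47.7 kHz, 87.6 kHz, 92.8 kHz, 132.7 kHz.

47.7 kHz, 87.6 kHz, 92.8 kHz, 132.7 kHz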